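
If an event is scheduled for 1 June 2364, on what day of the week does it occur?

Monday

Doomsday rule: the anchor day for the 2300s is Wednesday. For year 64: 64÷12 = 5 r 4, and 4÷4 = 1, so 5+4+1 = 10.
Wednesday + 10 ≡ Saturday — that's 2364's doomsday.
In June the doomsday date is Jun 6.
Jun 1 is 5 days before Jun 6; 5 mod 7 = 5, so Saturday − 5 = Monday.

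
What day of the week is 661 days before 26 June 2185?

Thursday

Jun 26, 2185 is a Sunday.
661 mod 7 = 3, so 661 days before a Sunday is Sunday − 3 = Thursday.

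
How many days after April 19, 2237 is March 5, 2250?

4703

Apr 19, 2237 → Apr 19, 2238: 365 days.
Apr 19, 2238 → Apr 19, 2239: 365 days.
Apr 19, 2239 → Apr 19, 2240: 366 days (Feb 29, 2240 is in that span).
Apr 19, 2240 → Apr 19, 2241: 365 days.
Apr 19, 2241 → Apr 19, 2242: 365 days.
Apr 19, 2242 → Apr 19, 2243: 365 days.
Apr 19, 2243 → Apr 19, 2244: 366 days (Feb 29, 2244 is in that span).
Apr 19, 2244 → Apr 19, 2245: 365 days.
Apr 19, 2245 → Apr 19, 2246: 365 days.
Apr 19, 2246 → Apr 19, 2247: 365 days.
Apr 19, 2247 → Apr 19, 2248: 366 days (Feb 29, 2248 is in that span).
Apr 19, 2248 → Apr 19, 2249: 365 days.
Apr 19, 2249 → May 19, 2249: 30 days (April has 30).
May 19, 2249 → Jun 19, 2249: 31 days (May has 31).
Jun 19, 2249 → Jul 19, 2249: 30 days (June has 30).
Jul 19, 2249 → Aug 19, 2249: 31 days (July has 31).
Aug 19, 2249 → Sep 19, 2249: 31 days (August has 31).
Sep 19, 2249 → Oct 19, 2249: 30 days (September has 30).
Oct 19, 2249 → Nov 19, 2249: 31 days (October has 31).
Nov 19, 2249 → Dec 19, 2249: 30 days (November has 30).
Dec 19, 2249 → Jan 19, 2250: 31 days (December has 31).
Jan 19, 2250 → Feb 19, 2250: 31 days (January has 31).
Feb 19, 2250 → Mar 5, 2250: 14 days.
Total: 4703 days.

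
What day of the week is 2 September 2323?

Doomsday rule: the anchor day for the 2300s is Wednesday. For year 23: 23÷12 = 1 r 11, and 11÷4 = 2, so 1+11+2 = 14.
Wednesday + 14 ≡ Wednesday — that's 2323's doomsday.
In September the doomsday date is Sep 5.
Sep 2 is 3 days before Sep 5; 3 mod 7 = 3, so Wednesday − 3 = Sunday.

Sunday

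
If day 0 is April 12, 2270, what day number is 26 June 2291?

Apr 12, 2270 → Apr 12, 2271: 365 days.
Apr 12, 2271 → Apr 12, 2272: 366 days (Feb 29, 2272 is in that span).
Apr 12, 2272 → Apr 12, 2273: 365 days.
Apr 12, 2273 → Apr 12, 2274: 365 days.
Apr 12, 2274 → Apr 12, 2275: 365 days.
Apr 12, 2275 → Apr 12, 2276: 366 days (Feb 29, 2276 is in that span).
Apr 12, 2276 → Apr 12, 2277: 365 days.
Apr 12, 2277 → Apr 12, 2278: 365 days.
Apr 12, 2278 → Apr 12, 2279: 365 days.
Apr 12, 2279 → Apr 12, 2280: 366 days (Feb 29, 2280 is in that span).
Apr 12, 2280 → Apr 12, 2281: 365 days.
Apr 12, 2281 → Apr 12, 2282: 365 days.
Apr 12, 2282 → Apr 12, 2283: 365 days.
Apr 12, 2283 → Apr 12, 2284: 366 days (Feb 29, 2284 is in that span).
Apr 12, 2284 → Apr 12, 2285: 365 days.
Apr 12, 2285 → Apr 12, 2286: 365 days.
Apr 12, 2286 → Apr 12, 2287: 365 days.
Apr 12, 2287 → Apr 12, 2288: 366 days (Feb 29, 2288 is in that span).
Apr 12, 2288 → Apr 12, 2289: 365 days.
Apr 12, 2289 → Apr 12, 2290: 365 days.
Apr 12, 2290 → Apr 12, 2291: 365 days.
Apr 12, 2291 → May 12, 2291: 30 days (April has 30).
May 12, 2291 → Jun 12, 2291: 31 days (May has 31).
Jun 12, 2291 → Jun 26, 2291: 14 days.
Total: 7745 days.

7745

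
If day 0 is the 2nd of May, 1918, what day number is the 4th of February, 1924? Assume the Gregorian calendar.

2104

May 2, 1918 → May 2, 1919: 365 days.
May 2, 1919 → May 2, 1920: 366 days (Feb 29, 1920 is in that span).
May 2, 1920 → May 2, 1921: 365 days.
May 2, 1921 → May 2, 1922: 365 days.
May 2, 1922 → May 2, 1923: 365 days.
May 2, 1923 → Jun 2, 1923: 31 days (May has 31).
Jun 2, 1923 → Jul 2, 1923: 30 days (June has 30).
Jul 2, 1923 → Aug 2, 1923: 31 days (July has 31).
Aug 2, 1923 → Sep 2, 1923: 31 days (August has 31).
Sep 2, 1923 → Oct 2, 1923: 30 days (September has 30).
Oct 2, 1923 → Nov 2, 1923: 31 days (October has 31).
Nov 2, 1923 → Dec 2, 1923: 30 days (November has 30).
Dec 2, 1923 → Jan 2, 1924: 31 days (December has 31).
Jan 2, 1924 → Feb 2, 1924: 31 days (January has 31).
Feb 2, 1924 → Feb 4, 1924: 2 days.
Total: 2104 days.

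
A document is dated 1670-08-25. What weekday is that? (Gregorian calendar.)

Monday

Doomsday rule: the anchor day for the 1600s is Tuesday. For year 70: 70÷12 = 5 r 10, and 10÷4 = 2, so 5+10+2 = 17.
Tuesday + 17 ≡ Friday — that's 1670's doomsday.
In August the doomsday date is Aug 8.
Aug 25 is 17 days after Aug 8; 17 mod 7 = 3, so Friday + 3 = Monday.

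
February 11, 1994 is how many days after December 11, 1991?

793

Dec 11, 1991 → Dec 11, 1992: 366 days (Feb 29, 1992 is in that span).
Dec 11, 1992 → Dec 11, 1993: 365 days.
Dec 11, 1993 → Jan 11, 1994: 31 days (December has 31).
Jan 11, 1994 → Feb 11, 1994: 31 days.
Total: 793 days.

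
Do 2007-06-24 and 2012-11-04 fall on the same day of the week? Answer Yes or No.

Yes

From Jun 24, 2007 to Nov 4, 2012 is 1960 days.
1960 mod 7 = 0, so they are the same weekday.
(Jun 24, 2007 is a Sunday; Nov 4, 2012 is a Sunday.)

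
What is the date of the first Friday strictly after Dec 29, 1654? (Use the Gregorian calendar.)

Dec 29, 1654 is a Tuesday.
From Tuesday to the next Friday is 3 days.
Dec 29, 1654 + 3 = Jan 1, 1655.

January 1, 1655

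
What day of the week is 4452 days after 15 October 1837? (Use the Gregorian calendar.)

First find the weekday of Oct 15, 1837. Doomsday rule: the anchor day for the 1800s is Friday. For year 37: 37÷12 = 3 r 1, and 1÷4 = 0, so 3+1+0 = 4.
Friday + 4 ≡ Tuesday — that's 1837's doomsday.
In October the doomsday date is Oct 10.
Oct 15 is 5 days after Oct 10; 5 mod 7 = 5, so Tuesday + 5 = Sunday.
4452 mod 7 = 0, so 4452 days after a Sunday is Sunday + 0 = Sunday.

Sunday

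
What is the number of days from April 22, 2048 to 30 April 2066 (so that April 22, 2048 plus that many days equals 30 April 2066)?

Apr 22, 2048 → Apr 22, 2049: 365 days.
Apr 22, 2049 → Apr 22, 2050: 365 days.
Apr 22, 2050 → Apr 22, 2051: 365 days.
Apr 22, 2051 → Apr 22, 2052: 366 days (Feb 29, 2052 is in that span).
Apr 22, 2052 → Apr 22, 2053: 365 days.
Apr 22, 2053 → Apr 22, 2054: 365 days.
Apr 22, 2054 → Apr 22, 2055: 365 days.
Apr 22, 2055 → Apr 22, 2056: 366 days (Feb 29, 2056 is in that span).
Apr 22, 2056 → Apr 22, 2057: 365 days.
Apr 22, 2057 → Apr 22, 2058: 365 days.
Apr 22, 2058 → Apr 22, 2059: 365 days.
Apr 22, 2059 → Apr 22, 2060: 366 days (Feb 29, 2060 is in that span).
Apr 22, 2060 → Apr 22, 2061: 365 days.
Apr 22, 2061 → Apr 22, 2062: 365 days.
Apr 22, 2062 → Apr 22, 2063: 365 days.
Apr 22, 2063 → Apr 22, 2064: 366 days (Feb 29, 2064 is in that span).
Apr 22, 2064 → Apr 22, 2065: 365 days.
Apr 22, 2065 → May 22, 2065: 30 days (April has 30).
May 22, 2065 → Jun 22, 2065: 31 days (May has 31).
Jun 22, 2065 → Jul 22, 2065: 30 days (June has 30).
Jul 22, 2065 → Aug 22, 2065: 31 days (July has 31).
Aug 22, 2065 → Sep 22, 2065: 31 days (August has 31).
Sep 22, 2065 → Oct 22, 2065: 30 days (September has 30).
Oct 22, 2065 → Nov 22, 2065: 31 days (October has 31).
Nov 22, 2065 → Dec 22, 2065: 30 days (November has 30).
Dec 22, 2065 → Jan 22, 2066: 31 days (December has 31).
Jan 22, 2066 → Feb 22, 2066: 31 days (January has 31).
Feb 22, 2066 → Mar 22, 2066: 28 days (February has 28).
Mar 22, 2066 → Apr 22, 2066: 31 days (March has 31).
Apr 22, 2066 → Apr 30, 2066: 8 days.
Total: 6582 days.

6582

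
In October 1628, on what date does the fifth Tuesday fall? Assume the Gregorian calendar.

October 31, 1628

October 1, 1628 is a Sunday.
The first Tuesday is therefore October 3 (2 days later).
The fifth Tuesday is 3 + 4×7 = October 31.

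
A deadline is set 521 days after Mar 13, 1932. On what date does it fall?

+365 (one year) → Mar 13, 1933 (156 left).
Mar has 31 days: +19 → Apr 1, 1933 (137 left).
Apr has 30 days: +30 → May 1, 1933 (107 left).
May has 31 days: +31 → Jun 1, 1933 (76 left).
Jun has 30 days: +30 → Jul 1, 1933 (46 left).
Jul has 31 days: +31 → Aug 1, 1933 (15 left).
+15 → Aug 16, 1933.

August 16, 1933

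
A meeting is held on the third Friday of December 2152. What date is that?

December 1, 2152 is a Friday.
The first Friday is therefore December 1 (same day).
The third Friday is 1 + 2×7 = December 15.

December 15, 2152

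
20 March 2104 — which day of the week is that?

Doomsday rule: the anchor day for the 2100s is Sunday. For year 04: 4÷12 = 0 r 4, and 4÷4 = 1, so 0+4+1 = 5.
Sunday + 5 ≡ Friday — that's 2104's doomsday.
In March the doomsday date is Mar 14.
Mar 20 is 6 days after Mar 14; 6 mod 7 = 6, so Friday + 6 = Thursday.

Thursday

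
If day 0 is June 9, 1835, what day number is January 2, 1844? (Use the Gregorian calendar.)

3129

Jun 9, 1835 → Jun 9, 1836: 366 days (Feb 29, 1836 is in that span).
Jun 9, 1836 → Jun 9, 1837: 365 days.
Jun 9, 1837 → Jun 9, 1838: 365 days.
Jun 9, 1838 → Jun 9, 1839: 365 days.
Jun 9, 1839 → Jun 9, 1840: 366 days (Feb 29, 1840 is in that span).
Jun 9, 1840 → Jun 9, 1841: 365 days.
Jun 9, 1841 → Jun 9, 1842: 365 days.
Jun 9, 1842 → Jun 9, 1843: 365 days.
Jun 9, 1843 → Jul 9, 1843: 30 days (June has 30).
Jul 9, 1843 → Aug 9, 1843: 31 days (July has 31).
Aug 9, 1843 → Sep 9, 1843: 31 days (August has 31).
Sep 9, 1843 → Oct 9, 1843: 30 days (September has 30).
Oct 9, 1843 → Nov 9, 1843: 31 days (October has 31).
Nov 9, 1843 → Dec 9, 1843: 30 days (November has 30).
Dec 9, 1843 → Jan 2, 1844: 24 days.
Total: 3129 days.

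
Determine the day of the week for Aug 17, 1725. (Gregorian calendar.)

Friday

Doomsday rule: the anchor day for the 1700s is Sunday. For year 25: 25÷12 = 2 r 1, and 1÷4 = 0, so 2+1+0 = 3.
Sunday + 3 ≡ Wednesday — that's 1725's doomsday.
In August the doomsday date is Aug 8.
Aug 17 is 9 days after Aug 8; 9 mod 7 = 2, so Wednesday + 2 = Friday.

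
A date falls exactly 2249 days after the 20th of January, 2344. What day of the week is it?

Saturday

First find the weekday of Jan 20, 2344. Doomsday rule: the anchor day for the 2300s is Wednesday. For year 44: 44÷12 = 3 r 8, and 8÷4 = 2, so 3+8+2 = 13.
Wednesday + 13 ≡ Tuesday — that's 2344's doomsday.
In January the doomsday date is Jan 4 (2344 is a leap year (divisible by 4)).
Jan 20 is 16 days after Jan 4; 16 mod 7 = 2, so Tuesday + 2 = Thursday.
2249 mod 7 = 2, so 2249 days after a Thursday is Thursday + 2 = Saturday.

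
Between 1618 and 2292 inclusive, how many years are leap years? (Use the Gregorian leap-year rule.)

Multiples of 4 in [1618,2292]: 169.
Of those, multiples of 100: 6 (not leap unless ÷400).
Multiples of 400: 1.
Leap years = 169 − 6 + 1 = 164.

164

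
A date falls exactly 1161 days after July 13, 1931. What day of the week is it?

Jul 13, 1931 is a Monday.
1161 mod 7 = 6, so 1161 days after a Monday is Monday + 6 = Sunday.

Sunday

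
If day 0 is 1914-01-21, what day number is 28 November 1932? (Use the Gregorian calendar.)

6886

Jan 21, 1914 → Jan 21, 1915: 365 days.
Jan 21, 1915 → Jan 21, 1916: 365 days.
Jan 21, 1916 → Jan 21, 1917: 366 days (Feb 29, 1916 is in that span).
Jan 21, 1917 → Jan 21, 1918: 365 days.
Jan 21, 1918 → Jan 21, 1919: 365 days.
Jan 21, 1919 → Jan 21, 1920: 365 days.
Jan 21, 1920 → Jan 21, 1921: 366 days (Feb 29, 1920 is in that span).
Jan 21, 1921 → Jan 21, 1922: 365 days.
Jan 21, 1922 → Jan 21, 1923: 365 days.
Jan 21, 1923 → Jan 21, 1924: 365 days.
Jan 21, 1924 → Jan 21, 1925: 366 days (Feb 29, 1924 is in that span).
Jan 21, 1925 → Jan 21, 1926: 365 days.
Jan 21, 1926 → Jan 21, 1927: 365 days.
Jan 21, 1927 → Jan 21, 1928: 365 days.
Jan 21, 1928 → Jan 21, 1929: 366 days (Feb 29, 1928 is in that span).
Jan 21, 1929 → Jan 21, 1930: 365 days.
Jan 21, 1930 → Jan 21, 1931: 365 days.
Jan 21, 1931 → Jan 21, 1932: 365 days.
Jan 21, 1932 → Feb 21, 1932: 31 days (January has 31).
Feb 21, 1932 → Mar 21, 1932: 29 days (February has 29).
Mar 21, 1932 → Apr 21, 1932: 31 days (March has 31).
Apr 21, 1932 → May 21, 1932: 30 days (April has 30).
May 21, 1932 → Jun 21, 1932: 31 days (May has 31).
Jun 21, 1932 → Jul 21, 1932: 30 days (June has 30).
Jul 21, 1932 → Aug 21, 1932: 31 days (July has 31).
Aug 21, 1932 → Sep 21, 1932: 31 days (August has 31).
Sep 21, 1932 → Oct 21, 1932: 30 days (September has 30).
Oct 21, 1932 → Nov 21, 1932: 31 days (October has 31).
Nov 21, 1932 → Nov 28, 1932: 7 days.
Total: 6886 days.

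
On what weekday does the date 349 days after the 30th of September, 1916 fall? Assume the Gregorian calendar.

Sep 30, 1916 is a Saturday.
349 mod 7 = 6, so 349 days after a Saturday is Saturday + 6 = Friday.

Friday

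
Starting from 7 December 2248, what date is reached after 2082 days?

+365 (one year) → Dec 7, 2249 (1717 left).
+365 (one year) → Dec 7, 2250 (1352 left).
+365 (one year) → Dec 7, 2251 (987 left).
+366 (one year; includes Feb 29, 2252) → Dec 7, 2252 (621 left).
+365 (one year) → Dec 7, 2253 (256 left).
Dec has 31 days: +25 → Jan 1, 2254 (231 left).
Jan has 31 days: +31 → Feb 1, 2254 (200 left).
Feb has 28 days: +28 → Mar 1, 2254 (172 left).
Mar has 31 days: +31 → Apr 1, 2254 (141 left).
Apr has 30 days: +30 → May 1, 2254 (111 left).
May has 31 days: +31 → Jun 1, 2254 (80 left).
Jun has 30 days: +30 → Jul 1, 2254 (50 left).
Jul has 31 days: +31 → Aug 1, 2254 (19 left).
+19 → Aug 20, 2254.

August 20, 2254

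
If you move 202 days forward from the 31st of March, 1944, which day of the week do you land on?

First find the weekday of Mar 31, 1944. Doomsday rule: the anchor day for the 1900s is Wednesday. For year 44: 44÷12 = 3 r 8, and 8÷4 = 2, so 3+8+2 = 13.
Wednesday + 13 ≡ Tuesday — that's 1944's doomsday.
In March the doomsday date is Mar 14.
Mar 31 is 17 days after Mar 14; 17 mod 7 = 3, so Tuesday + 3 = Friday.
202 mod 7 = 6, so 202 days after a Friday is Friday + 6 = Thursday.

Thursday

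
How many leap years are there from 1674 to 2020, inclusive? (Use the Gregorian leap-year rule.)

84

Multiples of 4 in [1674,2020]: 87.
Of those, multiples of 100: 4 (not leap unless ÷400).
Multiples of 400: 1.
Leap years = 87 − 4 + 1 = 84.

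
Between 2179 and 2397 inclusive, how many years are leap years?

53

Multiples of 4 in [2179,2397]: 55.
Of those, multiples of 100: 2 (not leap unless ÷400).
Multiples of 400: 0.
Leap years = 55 − 2 + 0 = 53.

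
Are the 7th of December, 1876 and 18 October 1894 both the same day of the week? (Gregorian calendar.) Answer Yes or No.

From Dec 7, 1876 to Oct 18, 1894 is 6524 days.
6524 mod 7 = 0, so they are the same weekday.
(Dec 7, 1876 is a Thursday; Oct 18, 1894 is a Thursday.)

Yes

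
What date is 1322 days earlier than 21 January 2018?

−365 (one year) → Jan 21, 2017 (957 left).
−366 (one year; includes Feb 29, 2016) → Jan 21, 2016 (591 left).
−365 (one year) → Jan 21, 2015 (226 left).
−21 → Dec 31, 2014 (end of Dec, 31 days; 205 left).
−31 → Nov 30, 2014 (end of Nov, 30 days; 174 left).
−30 → Oct 31, 2014 (end of Oct, 31 days; 144 left).
−31 → Sep 30, 2014 (end of Sep, 30 days; 113 left).
−30 → Aug 31, 2014 (end of Aug, 31 days; 83 left).
−31 → Jul 31, 2014 (end of Jul, 31 days; 52 left).
−31 → Jun 30, 2014 (end of Jun, 30 days; 21 left).
−21 → Jun 9, 2014.

June 9, 2014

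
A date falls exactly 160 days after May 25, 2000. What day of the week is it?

First find the weekday of May 25, 2000. Doomsday rule: the anchor day for the 2000s is Tuesday. For year 00: 0÷12 = 0 r 0, and 0÷4 = 0, so 0+0+0 = 0.
Tuesday + 0 ≡ Tuesday — that's 2000's doomsday.
In May the doomsday date is May 9.
May 25 is 16 days after May 9; 16 mod 7 = 2, so Tuesday + 2 = Thursday.
160 mod 7 = 6, so 160 days after a Thursday is Thursday + 6 = Wednesday.

Wednesday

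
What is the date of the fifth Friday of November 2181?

November 1, 2181 is a Thursday.
The first Friday is therefore November 2 (1 days later).
The fifth Friday is 2 + 4×7 = November 30.

November 30, 2181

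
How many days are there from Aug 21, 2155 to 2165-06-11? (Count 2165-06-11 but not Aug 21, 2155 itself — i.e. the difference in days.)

3582

Aug 21, 2155 → Aug 21, 2156: 366 days (Feb 29, 2156 is in that span).
Aug 21, 2156 → Aug 21, 2157: 365 days.
Aug 21, 2157 → Aug 21, 2158: 365 days.
Aug 21, 2158 → Aug 21, 2159: 365 days.
Aug 21, 2159 → Aug 21, 2160: 366 days (Feb 29, 2160 is in that span).
Aug 21, 2160 → Aug 21, 2161: 365 days.
Aug 21, 2161 → Aug 21, 2162: 365 days.
Aug 21, 2162 → Aug 21, 2163: 365 days.
Aug 21, 2163 → Aug 21, 2164: 366 days (Feb 29, 2164 is in that span).
Aug 21, 2164 → Sep 21, 2164: 31 days (August has 31).
Sep 21, 2164 → Oct 21, 2164: 30 days (September has 30).
Oct 21, 2164 → Nov 21, 2164: 31 days (October has 31).
Nov 21, 2164 → Dec 21, 2164: 30 days (November has 30).
Dec 21, 2164 → Jan 21, 2165: 31 days (December has 31).
Jan 21, 2165 → Feb 21, 2165: 31 days (January has 31).
Feb 21, 2165 → Mar 21, 2165: 28 days (February has 28).
Mar 21, 2165 → Apr 21, 2165: 31 days (March has 31).
Apr 21, 2165 → May 21, 2165: 30 days (April has 30).
May 21, 2165 → Jun 11, 2165: 21 days.
Total: 3582 days.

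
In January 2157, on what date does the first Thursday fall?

January 1, 2157 is a Saturday.
The first Thursday is therefore January 6 (5 days later).

January 6, 2157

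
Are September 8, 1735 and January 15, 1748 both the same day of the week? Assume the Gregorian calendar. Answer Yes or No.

No

From Sep 8, 1735 to Jan 15, 1748 is 4512 days.
4512 mod 7 = 4, so they are different weekdays.
(Sep 8, 1735 is a Thursday; Jan 15, 1748 is a Monday.)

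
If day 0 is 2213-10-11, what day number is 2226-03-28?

Oct 11, 2213 → Oct 11, 2214: 365 days.
Oct 11, 2214 → Oct 11, 2215: 365 days.
Oct 11, 2215 → Oct 11, 2216: 366 days (Feb 29, 2216 is in that span).
Oct 11, 2216 → Oct 11, 2217: 365 days.
Oct 11, 2217 → Oct 11, 2218: 365 days.
Oct 11, 2218 → Oct 11, 2219: 365 days.
Oct 11, 2219 → Oct 11, 2220: 366 days (Feb 29, 2220 is in that span).
Oct 11, 2220 → Oct 11, 2221: 365 days.
Oct 11, 2221 → Oct 11, 2222: 365 days.
Oct 11, 2222 → Oct 11, 2223: 365 days.
Oct 11, 2223 → Oct 11, 2224: 366 days (Feb 29, 2224 is in that span).
Oct 11, 2224 → Oct 11, 2225: 365 days.
Oct 11, 2225 → Nov 11, 2225: 31 days (October has 31).
Nov 11, 2225 → Dec 11, 2225: 30 days (November has 30).
Dec 11, 2225 → Jan 11, 2226: 31 days (December has 31).
Jan 11, 2226 → Feb 11, 2226: 31 days (January has 31).
Feb 11, 2226 → Mar 11, 2226: 28 days (February has 28).
Mar 11, 2226 → Mar 28, 2226: 17 days.
Total: 4551 days.

4551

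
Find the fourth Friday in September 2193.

September 27, 2193

September 1, 2193 is a Sunday.
The first Friday is therefore September 6 (5 days later).
The fourth Friday is 6 + 3×7 = September 27.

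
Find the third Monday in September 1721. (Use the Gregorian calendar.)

September 15, 1721

September 1, 1721 is a Monday.
The first Monday is therefore September 1 (same day).
The third Monday is 1 + 2×7 = September 15.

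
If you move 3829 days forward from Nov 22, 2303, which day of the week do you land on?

Nov 22, 2303 is a Sunday.
3829 mod 7 = 0, so 3829 days after a Sunday is Sunday + 0 = Sunday.

Sunday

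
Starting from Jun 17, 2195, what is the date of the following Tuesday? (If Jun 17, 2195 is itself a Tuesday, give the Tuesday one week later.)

June 23, 2195

Jun 17, 2195 is a Wednesday.
From Wednesday to the next Tuesday is 6 days.
Jun 17, 2195 + 6 = Jun 23, 2195.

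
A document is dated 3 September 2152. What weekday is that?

Sunday

Doomsday rule: the anchor day for the 2100s is Sunday. For year 52: 52÷12 = 4 r 4, and 4÷4 = 1, so 4+4+1 = 9.
Sunday + 9 ≡ Tuesday — that's 2152's doomsday.
In September the doomsday date is Sep 5.
Sep 3 is 2 days before Sep 5; 2 mod 7 = 2, so Tuesday − 2 = Sunday.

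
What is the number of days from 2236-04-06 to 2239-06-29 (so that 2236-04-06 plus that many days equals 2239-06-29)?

Apr 6, 2236 → Apr 6, 2237: 365 days.
Apr 6, 2237 → Apr 6, 2238: 365 days.
Apr 6, 2238 → Apr 6, 2239: 365 days.
Apr 6, 2239 → May 6, 2239: 30 days (April has 30).
May 6, 2239 → Jun 6, 2239: 31 days (May has 31).
Jun 6, 2239 → Jun 29, 2239: 23 days.
Total: 1179 days.

1179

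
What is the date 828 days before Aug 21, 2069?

−365 (one year) → Aug 21, 2068 (463 left).
−366 (one year; includes Feb 29, 2068) → Aug 21, 2067 (97 left).
−21 → Jul 31, 2067 (end of Jul, 31 days; 76 left).
−31 → Jun 30, 2067 (end of Jun, 30 days; 45 left).
−30 → May 31, 2067 (end of May, 31 days; 15 left).
−15 → May 16, 2067.

May 16, 2067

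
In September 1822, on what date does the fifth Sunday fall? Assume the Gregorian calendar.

September 1, 1822 is a Sunday.
The first Sunday is therefore September 1 (same day).
The fifth Sunday is 1 + 4×7 = September 29.

September 29, 1822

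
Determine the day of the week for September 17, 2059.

Wednesday

Doomsday rule: the anchor day for the 2000s is Tuesday. For year 59: 59÷12 = 4 r 11, and 11÷4 = 2, so 4+11+2 = 17.
Tuesday + 17 ≡ Friday — that's 2059's doomsday.
In September the doomsday date is Sep 5.
Sep 17 is 12 days after Sep 5; 12 mod 7 = 5, so Friday + 5 = Wednesday.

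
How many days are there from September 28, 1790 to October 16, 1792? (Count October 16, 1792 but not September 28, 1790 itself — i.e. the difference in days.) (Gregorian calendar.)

Sep 28, 1790 → Sep 28, 1791: 365 days.
Sep 28, 1791 → Oct 28, 1791: 30 days (September has 30).
Oct 28, 1791 → Nov 28, 1791: 31 days (October has 31).
Nov 28, 1791 → Dec 28, 1791: 30 days (November has 30).
Dec 28, 1791 → Jan 28, 1792: 31 days (December has 31).
Jan 28, 1792 → Feb 28, 1792: 31 days (January has 31).
Feb 28, 1792 → Mar 28, 1792: 29 days (February has 29).
Mar 28, 1792 → Apr 28, 1792: 31 days (March has 31).
Apr 28, 1792 → May 28, 1792: 30 days (April has 30).
May 28, 1792 → Jun 28, 1792: 31 days (May has 31).
Jun 28, 1792 → Jul 28, 1792: 30 days (June has 30).
Jul 28, 1792 → Aug 28, 1792: 31 days (July has 31).
Aug 28, 1792 → Sep 28, 1792: 31 days (August has 31).
Sep 28, 1792 → Oct 16, 1792: 18 days.
Total: 749 days.

749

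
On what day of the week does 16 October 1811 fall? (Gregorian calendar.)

Wednesday

Doomsday rule: the anchor day for the 1800s is Friday. For year 11: 11÷12 = 0 r 11, and 11÷4 = 2, so 0+11+2 = 13.
Friday + 13 ≡ Thursday — that's 1811's doomsday.
In October the doomsday date is Oct 10.
Oct 16 is 6 days after Oct 10; 6 mod 7 = 6, so Thursday + 6 = Wednesday.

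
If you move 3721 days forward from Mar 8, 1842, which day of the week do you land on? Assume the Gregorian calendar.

Saturday

First find the weekday of Mar 8, 1842. Doomsday rule: the anchor day for the 1800s is Friday. For year 42: 42÷12 = 3 r 6, and 6÷4 = 1, so 3+6+1 = 10.
Friday + 10 ≡ Monday — that's 1842's doomsday.
In March the doomsday date is Mar 14.
Mar 8 is 6 days before Mar 14; 6 mod 7 = 6, so Monday − 6 = Tuesday.
3721 mod 7 = 4, so 3721 days after a Tuesday is Tuesday + 4 = Saturday.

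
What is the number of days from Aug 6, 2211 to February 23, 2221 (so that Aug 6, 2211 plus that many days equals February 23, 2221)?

Aug 6, 2211 → Aug 6, 2212: 366 days (Feb 29, 2212 is in that span).
Aug 6, 2212 → Aug 6, 2213: 365 days.
Aug 6, 2213 → Aug 6, 2214: 365 days.
Aug 6, 2214 → Aug 6, 2215: 365 days.
Aug 6, 2215 → Aug 6, 2216: 366 days (Feb 29, 2216 is in that span).
Aug 6, 2216 → Aug 6, 2217: 365 days.
Aug 6, 2217 → Aug 6, 2218: 365 days.
Aug 6, 2218 → Aug 6, 2219: 365 days.
Aug 6, 2219 → Aug 6, 2220: 366 days (Feb 29, 2220 is in that span).
Aug 6, 2220 → Sep 6, 2220: 31 days (August has 31).
Sep 6, 2220 → Oct 6, 2220: 30 days (September has 30).
Oct 6, 2220 → Nov 6, 2220: 31 days (October has 31).
Nov 6, 2220 → Dec 6, 2220: 30 days (November has 30).
Dec 6, 2220 → Jan 6, 2221: 31 days (December has 31).
Jan 6, 2221 → Feb 6, 2221: 31 days (January has 31).
Feb 6, 2221 → Feb 23, 2221: 17 days.
Total: 3489 days.

3489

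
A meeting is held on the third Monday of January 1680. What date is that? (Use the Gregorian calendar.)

January 1, 1680 is a Monday.
The first Monday is therefore January 1 (same day).
The third Monday is 1 + 2×7 = January 15.

January 15, 1680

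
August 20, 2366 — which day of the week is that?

Saturday

Doomsday rule: the anchor day for the 2300s is Wednesday. For year 66: 66÷12 = 5 r 6, and 6÷4 = 1, so 5+6+1 = 12.
Wednesday + 12 ≡ Monday — that's 2366's doomsday.
In August the doomsday date is Aug 8.
Aug 20 is 12 days after Aug 8; 12 mod 7 = 5, so Monday + 5 = Saturday.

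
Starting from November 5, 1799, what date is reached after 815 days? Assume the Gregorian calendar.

+365 (one year) → Nov 5, 1800 (450 left).
+365 (one year) → Nov 5, 1801 (85 left).
Nov has 30 days: +26 → Dec 1, 1801 (59 left).
Dec has 31 days: +31 → Jan 1, 1802 (28 left).
+28 → Jan 29, 1802.

January 29, 1802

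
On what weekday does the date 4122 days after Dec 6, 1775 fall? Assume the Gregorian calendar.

Dec 6, 1775 is a Wednesday.
4122 mod 7 = 6, so 4122 days after a Wednesday is Wednesday + 6 = Tuesday.

Tuesday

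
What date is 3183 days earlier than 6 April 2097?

−365 (one year) → Apr 6, 2096 (2818 left).
−366 (one year; includes Feb 29, 2096) → Apr 6, 2095 (2452 left).
−365 (one year) → Apr 6, 2094 (2087 left).
−365 (one year) → Apr 6, 2093 (1722 left).
−365 (one year) → Apr 6, 2092 (1357 left).
−366 (one year; includes Feb 29, 2092) → Apr 6, 2091 (991 left).
−365 (one year) → Apr 6, 2090 (626 left).
−365 (one year) → Apr 6, 2089 (261 left).
−6 → Mar 31, 2089 (end of Mar, 31 days; 255 left).
−31 → Feb 28, 2089 (end of Feb, 28 days; 224 left).
−28 → Jan 31, 2089 (end of Jan, 31 days; 196 left).
−31 → Dec 31, 2088 (end of Dec, 31 days; 165 left).
−31 → Nov 30, 2088 (end of Nov, 30 days; 134 left).
−30 → Oct 31, 2088 (end of Oct, 31 days; 104 left).
−31 → Sep 30, 2088 (end of Sep, 30 days; 73 left).
−30 → Aug 31, 2088 (end of Aug, 31 days; 43 left).
−31 → Jul 31, 2088 (end of Jul, 31 days; 12 left).
−12 → Jul 19, 2088.

July 19, 2088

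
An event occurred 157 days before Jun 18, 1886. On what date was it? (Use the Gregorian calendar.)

−18 → May 31, 1886 (end of May, 31 days; 139 left).
−31 → Apr 30, 1886 (end of Apr, 30 days; 108 left).
−30 → Mar 31, 1886 (end of Mar, 31 days; 78 left).
−31 → Feb 28, 1886 (end of Feb, 28 days; 47 left).
−28 → Jan 31, 1886 (end of Jan, 31 days; 19 left).
−19 → Jan 12, 1886.

January 12, 1886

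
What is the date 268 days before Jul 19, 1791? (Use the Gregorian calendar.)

October 24, 1790

−19 → Jun 30, 1791 (end of Jun, 30 days; 249 left).
−30 → May 31, 1791 (end of May, 31 days; 219 left).
−31 → Apr 30, 1791 (end of Apr, 30 days; 188 left).
−30 → Mar 31, 1791 (end of Mar, 31 days; 158 left).
−31 → Feb 28, 1791 (end of Feb, 28 days; 127 left).
−28 → Jan 31, 1791 (end of Jan, 31 days; 99 left).
−31 → Dec 31, 1790 (end of Dec, 31 days; 68 left).
−31 → Nov 30, 1790 (end of Nov, 30 days; 37 left).
−30 → Oct 31, 1790 (end of Oct, 31 days; 7 left).
−7 → Oct 24, 1790.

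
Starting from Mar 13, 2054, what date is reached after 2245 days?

May 5, 2060

+365 (one year) → Mar 13, 2055 (1880 left).
+366 (one year; includes Feb 29, 2056) → Mar 13, 2056 (1514 left).
+365 (one year) → Mar 13, 2057 (1149 left).
+365 (one year) → Mar 13, 2058 (784 left).
+365 (one year) → Mar 13, 2059 (419 left).
+366 (one year; includes Feb 29, 2060) → Mar 13, 2060 (53 left).
Mar has 31 days: +19 → Apr 1, 2060 (34 left).
Apr has 30 days: +30 → May 1, 2060 (4 left).
+4 → May 5, 2060.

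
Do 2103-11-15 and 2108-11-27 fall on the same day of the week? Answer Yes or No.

From Nov 15, 2103 to Nov 27, 2108 is 1839 days.
1839 mod 7 = 5, so they are different weekdays.
(Nov 15, 2103 is a Thursday; Nov 27, 2108 is a Tuesday.)

No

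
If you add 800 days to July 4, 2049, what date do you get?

September 12, 2051

+365 (one year) → Jul 4, 2050 (435 left).
+365 (one year) → Jul 4, 2051 (70 left).
Jul has 31 days: +28 → Aug 1, 2051 (42 left).
Aug has 31 days: +31 → Sep 1, 2051 (11 left).
+11 → Sep 12, 2051.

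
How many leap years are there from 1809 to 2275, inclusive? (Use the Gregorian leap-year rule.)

Multiples of 4 in [1809,2275]: 116.
Of those, multiples of 100: 4 (not leap unless ÷400).
Multiples of 400: 1.
Leap years = 116 − 4 + 1 = 113.

113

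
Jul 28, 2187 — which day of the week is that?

Saturday

Doomsday rule: the anchor day for the 2100s is Sunday. For year 87: 87÷12 = 7 r 3, and 3÷4 = 0, so 7+3+0 = 10.
Sunday + 10 ≡ Wednesday — that's 2187's doomsday.
In July the doomsday date is Jul 11.
Jul 28 is 17 days after Jul 11; 17 mod 7 = 3, so Wednesday + 3 = Saturday.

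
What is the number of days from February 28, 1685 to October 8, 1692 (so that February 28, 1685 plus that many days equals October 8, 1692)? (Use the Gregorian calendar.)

Feb 28, 1685 → Feb 28, 1686: 365 days.
Feb 28, 1686 → Feb 28, 1687: 365 days.
Feb 28, 1687 → Feb 28, 1688: 365 days.
Feb 28, 1688 → Feb 28, 1689: 366 days (Feb 29, 1688 is in that span).
Feb 28, 1689 → Feb 28, 1690: 365 days.
Feb 28, 1690 → Feb 28, 1691: 365 days.
Feb 28, 1691 → Feb 28, 1692: 365 days.
Feb 28, 1692 → Mar 28, 1692: 29 days (February has 29).
Mar 28, 1692 → Apr 28, 1692: 31 days (March has 31).
Apr 28, 1692 → May 28, 1692: 30 days (April has 30).
May 28, 1692 → Jun 28, 1692: 31 days (May has 31).
Jun 28, 1692 → Jul 28, 1692: 30 days (June has 30).
Jul 28, 1692 → Aug 28, 1692: 31 days (July has 31).
Aug 28, 1692 → Sep 28, 1692: 31 days (August has 31).
Sep 28, 1692 → Oct 8, 1692: 10 days.
Total: 2779 days.

2779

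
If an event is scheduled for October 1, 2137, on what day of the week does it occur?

Tuesday

Doomsday rule: the anchor day for the 2100s is Sunday. For year 37: 37÷12 = 3 r 1, and 1÷4 = 0, so 3+1+0 = 4.
Sunday + 4 ≡ Thursday — that's 2137's doomsday.
In October the doomsday date is Oct 10.
Oct 1 is 9 days before Oct 10; 9 mod 7 = 2, so Thursday − 2 = Tuesday.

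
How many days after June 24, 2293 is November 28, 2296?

Jun 24, 2293 → Jun 24, 2294: 365 days.
Jun 24, 2294 → Jun 24, 2295: 365 days.
Jun 24, 2295 → Jun 24, 2296: 366 days (Feb 29, 2296 is in that span).
Jun 24, 2296 → Jul 24, 2296: 30 days (June has 30).
Jul 24, 2296 → Aug 24, 2296: 31 days (July has 31).
Aug 24, 2296 → Sep 24, 2296: 31 days (August has 31).
Sep 24, 2296 → Oct 24, 2296: 30 days (September has 30).
Oct 24, 2296 → Nov 24, 2296: 31 days (October has 31).
Nov 24, 2296 → Nov 28, 2296: 4 days.
Total: 1253 days.

1253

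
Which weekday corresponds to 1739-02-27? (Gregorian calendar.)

Friday

Doomsday rule: the anchor day for the 1700s is Sunday. For year 39: 39÷12 = 3 r 3, and 3÷4 = 0, so 3+3+0 = 6.
Sunday + 6 ≡ Saturday — that's 1739's doomsday.
In February the doomsday date is Feb 28 (1739 is not a leap year).
Feb 27 is 1 day before Feb 28; 1 mod 7 = 1, so Saturday − 1 = Friday.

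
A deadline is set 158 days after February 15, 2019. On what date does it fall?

July 23, 2019

Feb has 28 days: +14 → Mar 1, 2019 (144 left).
Mar has 31 days: +31 → Apr 1, 2019 (113 left).
Apr has 30 days: +30 → May 1, 2019 (83 left).
May has 31 days: +31 → Jun 1, 2019 (52 left).
Jun has 30 days: +30 → Jul 1, 2019 (22 left).
+22 → Jul 23, 2019.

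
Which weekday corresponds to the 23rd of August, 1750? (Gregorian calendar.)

Sunday

Doomsday rule: the anchor day for the 1700s is Sunday. For year 50: 50÷12 = 4 r 2, and 2÷4 = 0, so 4+2+0 = 6.
Sunday + 6 ≡ Saturday — that's 1750's doomsday.
In August the doomsday date is Aug 8.
Aug 23 is 15 days after Aug 8; 15 mod 7 = 1, so Saturday + 1 = Sunday.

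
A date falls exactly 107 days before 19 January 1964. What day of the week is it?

Friday

Jan 19, 1964 is a Sunday.
107 mod 7 = 2, so 107 days before a Sunday is Sunday − 2 = Friday.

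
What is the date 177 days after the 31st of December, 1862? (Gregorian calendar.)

Dec has 31 days: +1 → Jan 1, 1863 (176 left).
Jan has 31 days: +31 → Feb 1, 1863 (145 left).
Feb has 28 days: +28 → Mar 1, 1863 (117 left).
Mar has 31 days: +31 → Apr 1, 1863 (86 left).
Apr has 30 days: +30 → May 1, 1863 (56 left).
May has 31 days: +31 → Jun 1, 1863 (25 left).
+25 → Jun 26, 1863.

June 26, 1863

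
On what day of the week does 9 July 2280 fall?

Doomsday rule: the anchor day for the 2200s is Friday. For year 80: 80÷12 = 6 r 8, and 8÷4 = 2, so 6+8+2 = 16.
Friday + 16 ≡ Sunday — that's 2280's doomsday.
In July the doomsday date is Jul 11.
Jul 9 is 2 days before Jul 11; 2 mod 7 = 2, so Sunday − 2 = Friday.

Friday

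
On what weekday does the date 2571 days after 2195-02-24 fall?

First find the weekday of Feb 24, 2195. Doomsday rule: the anchor day for the 2100s is Sunday. For year 95: 95÷12 = 7 r 11, and 11÷4 = 2, so 7+11+2 = 20.
Sunday + 20 ≡ Saturday — that's 2195's doomsday.
In February the doomsday date is Feb 28 (2195 is not a leap year).
Feb 24 is 4 days before Feb 28; 4 mod 7 = 4, so Saturday − 4 = Tuesday.
2571 mod 7 = 2, so 2571 days after a Tuesday is Tuesday + 2 = Thursday.

Thursday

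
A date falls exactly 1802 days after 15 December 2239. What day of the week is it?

First find the weekday of Dec 15, 2239. Doomsday rule: the anchor day for the 2200s is Friday. For year 39: 39÷12 = 3 r 3, and 3÷4 = 0, so 3+3+0 = 6.
Friday + 6 ≡ Thursday — that's 2239's doomsday.
In December the doomsday date is Dec 12.
Dec 15 is 3 days after Dec 12; 3 mod 7 = 3, so Thursday + 3 = Sunday.
1802 mod 7 = 3, so 1802 days after a Sunday is Sunday + 3 = Wednesday.

Wednesday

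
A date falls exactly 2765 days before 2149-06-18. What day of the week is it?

Wednesday

First find the weekday of Jun 18, 2149. Doomsday rule: the anchor day for the 2100s is Sunday. For year 49: 49÷12 = 4 r 1, and 1÷4 = 0, so 4+1+0 = 5.
Sunday + 5 ≡ Friday — that's 2149's doomsday.
In June the doomsday date is Jun 6.
Jun 18 is 12 days after Jun 6; 12 mod 7 = 5, so Friday + 5 = Wednesday.
2765 mod 7 = 0, so 2765 days before a Wednesday is Wednesday − 0 = Wednesday.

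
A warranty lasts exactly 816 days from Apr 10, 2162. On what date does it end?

July 4, 2164

+365 (one year) → Apr 10, 2163 (451 left).
+366 (one year; includes Feb 29, 2164) → Apr 10, 2164 (85 left).
Apr has 30 days: +21 → May 1, 2164 (64 left).
May has 31 days: +31 → Jun 1, 2164 (33 left).
Jun has 30 days: +30 → Jul 1, 2164 (3 left).
+3 → Jul 4, 2164.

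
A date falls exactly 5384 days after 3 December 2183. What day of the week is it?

Thursday

First find the weekday of Dec 3, 2183. Doomsday rule: the anchor day for the 2100s is Sunday. For year 83: 83÷12 = 6 r 11, and 11÷4 = 2, so 6+11+2 = 19.
Sunday + 19 ≡ Friday — that's 2183's doomsday.
In December the doomsday date is Dec 12.
Dec 3 is 9 days before Dec 12; 9 mod 7 = 2, so Friday − 2 = Wednesday.
5384 mod 7 = 1, so 5384 days after a Wednesday is Wednesday + 1 = Thursday.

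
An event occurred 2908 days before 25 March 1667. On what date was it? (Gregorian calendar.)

April 8, 1659

−365 (one year) → Mar 25, 1666 (2543 left).
−365 (one year) → Mar 25, 1665 (2178 left).
−365 (one year) → Mar 25, 1664 (1813 left).
−366 (one year; includes Feb 29, 1664) → Mar 25, 1663 (1447 left).
−365 (one year) → Mar 25, 1662 (1082 left).
−365 (one year) → Mar 25, 1661 (717 left).
−365 (one year) → Mar 25, 1660 (352 left).
−25 → Feb 29, 1660 (end of Feb, 29 days; 327 left).
−29 → Jan 31, 1660 (end of Jan, 31 days; 298 left).
−31 → Dec 31, 1659 (end of Dec, 31 days; 267 left).
−31 → Nov 30, 1659 (end of Nov, 30 days; 236 left).
−30 → Oct 31, 1659 (end of Oct, 31 days; 206 left).
−31 → Sep 30, 1659 (end of Sep, 30 days; 175 left).
−30 → Aug 31, 1659 (end of Aug, 31 days; 145 left).
−31 → Jul 31, 1659 (end of Jul, 31 days; 114 left).
−31 → Jun 30, 1659 (end of Jun, 30 days; 83 left).
−30 → May 31, 1659 (end of May, 31 days; 53 left).
−31 → Apr 30, 1659 (end of Apr, 30 days; 22 left).
−22 → Apr 8, 1659.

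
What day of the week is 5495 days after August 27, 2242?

First find the weekday of Aug 27, 2242. Doomsday rule: the anchor day for the 2200s is Friday. For year 42: 42÷12 = 3 r 6, and 6÷4 = 1, so 3+6+1 = 10.
Friday + 10 ≡ Monday — that's 2242's doomsday.
In August the doomsday date is Aug 8.
Aug 27 is 19 days after Aug 8; 19 mod 7 = 5, so Monday + 5 = Saturday.
5495 mod 7 = 0, so 5495 days after a Saturday is Saturday + 0 = Saturday.

Saturday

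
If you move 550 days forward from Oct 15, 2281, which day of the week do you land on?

First find the weekday of Oct 15, 2281. Doomsday rule: the anchor day for the 2200s is Friday. For year 81: 81÷12 = 6 r 9, and 9÷4 = 2, so 6+9+2 = 17.
Friday + 17 ≡ Monday — that's 2281's doomsday.
In October the doomsday date is Oct 10.
Oct 15 is 5 days after Oct 10; 5 mod 7 = 5, so Monday + 5 = Saturday.
550 mod 7 = 4, so 550 days after a Saturday is Saturday + 4 = Wednesday.

Wednesday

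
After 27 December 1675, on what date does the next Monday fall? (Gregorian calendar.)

Dec 27, 1675 is a Friday.
From Friday to the next Monday is 3 days.
Dec 27, 1675 + 3 = Dec 30, 1675.

December 30, 1675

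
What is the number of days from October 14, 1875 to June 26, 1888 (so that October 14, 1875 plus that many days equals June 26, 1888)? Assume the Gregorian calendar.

4639

Oct 14, 1875 → Oct 14, 1876: 366 days (Feb 29, 1876 is in that span).
Oct 14, 1876 → Oct 14, 1877: 365 days.
Oct 14, 1877 → Oct 14, 1878: 365 days.
Oct 14, 1878 → Oct 14, 1879: 365 days.
Oct 14, 1879 → Oct 14, 1880: 366 days (Feb 29, 1880 is in that span).
Oct 14, 1880 → Oct 14, 1881: 365 days.
Oct 14, 1881 → Oct 14, 1882: 365 days.
Oct 14, 1882 → Oct 14, 1883: 365 days.
Oct 14, 1883 → Oct 14, 1884: 366 days (Feb 29, 1884 is in that span).
Oct 14, 1884 → Oct 14, 1885: 365 days.
Oct 14, 1885 → Oct 14, 1886: 365 days.
Oct 14, 1886 → Oct 14, 1887: 365 days.
Oct 14, 1887 → Nov 14, 1887: 31 days (October has 31).
Nov 14, 1887 → Dec 14, 1887: 30 days (November has 30).
Dec 14, 1887 → Jan 14, 1888: 31 days (December has 31).
Jan 14, 1888 → Feb 14, 1888: 31 days (January has 31).
Feb 14, 1888 → Mar 14, 1888: 29 days (February has 29).
Mar 14, 1888 → Apr 14, 1888: 31 days (March has 31).
Apr 14, 1888 → May 14, 1888: 30 days (April has 30).
May 14, 1888 → Jun 14, 1888: 31 days (May has 31).
Jun 14, 1888 → Jun 26, 1888: 12 days.
Total: 4639 days.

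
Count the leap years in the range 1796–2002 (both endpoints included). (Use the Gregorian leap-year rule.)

50

Multiples of 4 in [1796,2002]: 52.
Of those, multiples of 100: 3 (not leap unless ÷400).
Multiples of 400: 1.
Leap years = 52 − 3 + 1 = 50.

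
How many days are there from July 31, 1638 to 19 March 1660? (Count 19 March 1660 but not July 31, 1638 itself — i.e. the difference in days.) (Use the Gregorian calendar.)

7902

Jul 31, 1638 → Jul 31, 1639: 365 days.
Jul 31, 1639 → Jul 31, 1640: 366 days (Feb 29, 1640 is in that span).
Jul 31, 1640 → Jul 31, 1641: 365 days.
Jul 31, 1641 → Jul 31, 1642: 365 days.
Jul 31, 1642 → Jul 31, 1643: 365 days.
Jul 31, 1643 → Jul 31, 1644: 366 days (Feb 29, 1644 is in that span).
Jul 31, 1644 → Jul 31, 1645: 365 days.
Jul 31, 1645 → Jul 31, 1646: 365 days.
Jul 31, 1646 → Jul 31, 1647: 365 days.
Jul 31, 1647 → Jul 31, 1648: 366 days (Feb 29, 1648 is in that span).
Jul 31, 1648 → Jul 31, 1649: 365 days.
Jul 31, 1649 → Jul 31, 1650: 365 days.
Jul 31, 1650 → Jul 31, 1651: 365 days.
Jul 31, 1651 → Jul 31, 1652: 366 days (Feb 29, 1652 is in that span).
Jul 31, 1652 → Jul 31, 1653: 365 days.
Jul 31, 1653 → Jul 31, 1654: 365 days.
Jul 31, 1654 → Jul 31, 1655: 365 days.
Jul 31, 1655 → Jul 31, 1656: 366 days (Feb 29, 1656 is in that span).
Jul 31, 1656 → Jul 31, 1657: 365 days.
Jul 31, 1657 → Jul 31, 1658: 365 days.
Jul 31, 1658 → Jul 31, 1659: 365 days.
Jul 31, 1659 → Aug 31, 1659: 31 days (July has 31).
Aug 31, 1659 → Sep 30, 1659: 30 days (August has 31).
Sep 30, 1659 → Oct 30, 1659: 30 days (September has 30).
Oct 30, 1659 → Nov 30, 1659: 31 days (October has 31).
Nov 30, 1659 → Dec 30, 1659: 30 days (November has 30).
Dec 30, 1659 → Jan 30, 1660: 31 days (December has 31).
Jan 30, 1660 → Feb 29, 1660: 30 days (January has 31).
Feb 29, 1660 → Mar 19, 1660: 19 days.
Total: 7902 days.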